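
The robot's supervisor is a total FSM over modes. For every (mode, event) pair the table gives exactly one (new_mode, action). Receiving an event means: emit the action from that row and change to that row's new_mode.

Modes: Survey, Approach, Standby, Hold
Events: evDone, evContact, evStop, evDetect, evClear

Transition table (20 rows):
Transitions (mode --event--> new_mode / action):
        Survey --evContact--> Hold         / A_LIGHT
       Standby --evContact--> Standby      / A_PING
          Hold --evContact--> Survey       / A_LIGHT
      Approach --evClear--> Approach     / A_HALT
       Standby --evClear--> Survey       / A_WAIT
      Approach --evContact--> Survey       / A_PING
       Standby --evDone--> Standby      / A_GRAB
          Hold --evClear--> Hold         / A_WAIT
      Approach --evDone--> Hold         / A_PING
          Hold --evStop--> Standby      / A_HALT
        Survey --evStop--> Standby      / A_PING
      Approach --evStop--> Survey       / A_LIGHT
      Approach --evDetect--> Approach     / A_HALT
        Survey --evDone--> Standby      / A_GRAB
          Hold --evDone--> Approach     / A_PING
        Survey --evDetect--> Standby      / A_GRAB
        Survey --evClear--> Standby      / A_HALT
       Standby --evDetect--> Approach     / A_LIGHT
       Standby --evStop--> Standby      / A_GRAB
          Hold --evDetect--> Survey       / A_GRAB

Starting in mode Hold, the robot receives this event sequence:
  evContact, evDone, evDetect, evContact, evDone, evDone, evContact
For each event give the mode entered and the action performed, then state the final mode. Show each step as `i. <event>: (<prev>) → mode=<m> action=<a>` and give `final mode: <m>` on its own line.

1. evContact: (Hold) → mode=Survey action=A_LIGHT
2. evDone: (Survey) → mode=Standby action=A_GRAB
3. evDetect: (Standby) → mode=Approach action=A_LIGHT
4. evContact: (Approach) → mode=Survey action=A_PING
5. evDone: (Survey) → mode=Standby action=A_GRAB
6. evDone: (Standby) → mode=Standby action=A_GRAB
7. evContact: (Standby) → mode=Standby action=A_PING

final mode: Standby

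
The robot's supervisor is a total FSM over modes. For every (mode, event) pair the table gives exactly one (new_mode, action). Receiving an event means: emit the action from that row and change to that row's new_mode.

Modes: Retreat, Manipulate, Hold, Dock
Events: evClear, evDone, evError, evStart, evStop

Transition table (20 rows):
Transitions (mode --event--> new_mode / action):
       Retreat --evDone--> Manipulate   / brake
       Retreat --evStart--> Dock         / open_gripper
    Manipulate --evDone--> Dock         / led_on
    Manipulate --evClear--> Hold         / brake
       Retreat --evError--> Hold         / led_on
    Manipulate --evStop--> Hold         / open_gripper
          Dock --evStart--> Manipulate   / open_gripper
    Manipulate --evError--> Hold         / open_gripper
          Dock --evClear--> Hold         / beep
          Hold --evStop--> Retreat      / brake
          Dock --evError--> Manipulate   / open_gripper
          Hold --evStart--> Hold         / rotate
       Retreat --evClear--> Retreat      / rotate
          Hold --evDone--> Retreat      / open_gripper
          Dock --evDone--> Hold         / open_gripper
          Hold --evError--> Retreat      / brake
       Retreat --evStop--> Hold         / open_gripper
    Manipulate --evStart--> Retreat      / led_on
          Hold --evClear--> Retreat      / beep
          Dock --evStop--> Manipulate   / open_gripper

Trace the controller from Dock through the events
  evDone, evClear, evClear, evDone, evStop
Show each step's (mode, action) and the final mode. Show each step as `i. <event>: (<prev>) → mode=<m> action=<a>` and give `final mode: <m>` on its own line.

1. evDone: (Dock) → mode=Hold action=open_gripper
2. evClear: (Hold) → mode=Retreat action=beep
3. evClear: (Retreat) → mode=Retreat action=rotate
4. evDone: (Retreat) → mode=Manipulate action=brake
5. evStop: (Manipulate) → mode=Hold action=open_gripper

final mode: Hold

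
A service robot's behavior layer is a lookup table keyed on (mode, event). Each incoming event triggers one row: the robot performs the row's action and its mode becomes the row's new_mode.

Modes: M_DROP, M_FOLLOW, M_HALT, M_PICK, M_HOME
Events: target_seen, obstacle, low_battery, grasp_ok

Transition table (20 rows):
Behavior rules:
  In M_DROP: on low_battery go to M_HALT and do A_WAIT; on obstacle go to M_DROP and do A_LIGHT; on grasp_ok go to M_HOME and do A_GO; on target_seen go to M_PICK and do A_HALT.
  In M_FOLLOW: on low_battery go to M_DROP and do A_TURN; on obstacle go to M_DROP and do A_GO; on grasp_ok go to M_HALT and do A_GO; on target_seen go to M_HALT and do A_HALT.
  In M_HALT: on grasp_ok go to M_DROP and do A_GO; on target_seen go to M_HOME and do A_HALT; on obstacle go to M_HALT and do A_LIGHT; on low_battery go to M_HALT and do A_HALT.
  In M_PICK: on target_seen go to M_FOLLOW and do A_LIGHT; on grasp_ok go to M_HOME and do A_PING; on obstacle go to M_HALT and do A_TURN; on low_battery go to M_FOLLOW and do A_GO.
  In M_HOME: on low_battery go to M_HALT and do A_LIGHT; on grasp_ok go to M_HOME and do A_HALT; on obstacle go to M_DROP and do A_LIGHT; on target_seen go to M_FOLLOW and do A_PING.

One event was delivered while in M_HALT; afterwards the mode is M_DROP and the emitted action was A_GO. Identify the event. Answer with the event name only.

grasp_ok

try target_seen: (M_HALT, target_seen) → (M_HOME, A_HALT)
try obstacle: (M_HALT, obstacle) → (M_HALT, A_LIGHT)
try low_battery: (M_HALT, low_battery) → (M_HALT, A_HALT)
try grasp_ok: (M_HALT, grasp_ok) → (M_DROP, A_GO)  ← matches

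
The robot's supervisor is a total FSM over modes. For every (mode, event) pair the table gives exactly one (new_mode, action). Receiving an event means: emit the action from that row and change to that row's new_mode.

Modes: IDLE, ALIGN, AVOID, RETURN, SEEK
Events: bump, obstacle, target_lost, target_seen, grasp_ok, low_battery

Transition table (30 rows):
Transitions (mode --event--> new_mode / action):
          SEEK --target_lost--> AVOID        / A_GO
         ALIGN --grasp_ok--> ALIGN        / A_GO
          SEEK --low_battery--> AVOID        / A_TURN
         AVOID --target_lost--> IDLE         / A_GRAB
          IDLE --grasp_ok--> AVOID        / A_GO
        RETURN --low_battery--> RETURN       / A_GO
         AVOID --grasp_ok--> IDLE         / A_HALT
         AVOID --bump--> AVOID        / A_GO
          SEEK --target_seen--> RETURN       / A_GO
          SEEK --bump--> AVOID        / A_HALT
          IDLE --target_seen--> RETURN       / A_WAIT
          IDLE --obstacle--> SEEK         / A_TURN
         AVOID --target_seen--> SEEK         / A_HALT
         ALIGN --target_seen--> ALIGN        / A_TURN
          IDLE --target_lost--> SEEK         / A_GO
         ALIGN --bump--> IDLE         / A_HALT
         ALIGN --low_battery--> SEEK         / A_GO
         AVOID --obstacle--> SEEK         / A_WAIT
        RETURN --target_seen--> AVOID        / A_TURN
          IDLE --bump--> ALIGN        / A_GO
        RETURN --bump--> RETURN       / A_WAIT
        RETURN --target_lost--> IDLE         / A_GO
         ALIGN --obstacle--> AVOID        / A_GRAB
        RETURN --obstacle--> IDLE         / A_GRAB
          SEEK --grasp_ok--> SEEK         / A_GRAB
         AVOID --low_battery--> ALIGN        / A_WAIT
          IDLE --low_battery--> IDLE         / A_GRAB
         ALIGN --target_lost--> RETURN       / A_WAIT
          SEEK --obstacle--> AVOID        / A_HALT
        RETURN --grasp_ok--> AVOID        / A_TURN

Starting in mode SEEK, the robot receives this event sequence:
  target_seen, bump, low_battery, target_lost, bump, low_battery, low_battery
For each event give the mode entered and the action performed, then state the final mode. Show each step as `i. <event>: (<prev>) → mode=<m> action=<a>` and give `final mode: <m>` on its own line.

final mode: AVOID

1. target_seen: (SEEK) → mode=RETURN action=A_GO
2. bump: (RETURN) → mode=RETURN action=A_WAIT
3. low_battery: (RETURN) → mode=RETURN action=A_GO
4. target_lost: (RETURN) → mode=IDLE action=A_GO
5. bump: (IDLE) → mode=ALIGN action=A_GO
6. low_battery: (ALIGN) → mode=SEEK action=A_GO
7. low_battery: (SEEK) → mode=AVOID action=A_TURN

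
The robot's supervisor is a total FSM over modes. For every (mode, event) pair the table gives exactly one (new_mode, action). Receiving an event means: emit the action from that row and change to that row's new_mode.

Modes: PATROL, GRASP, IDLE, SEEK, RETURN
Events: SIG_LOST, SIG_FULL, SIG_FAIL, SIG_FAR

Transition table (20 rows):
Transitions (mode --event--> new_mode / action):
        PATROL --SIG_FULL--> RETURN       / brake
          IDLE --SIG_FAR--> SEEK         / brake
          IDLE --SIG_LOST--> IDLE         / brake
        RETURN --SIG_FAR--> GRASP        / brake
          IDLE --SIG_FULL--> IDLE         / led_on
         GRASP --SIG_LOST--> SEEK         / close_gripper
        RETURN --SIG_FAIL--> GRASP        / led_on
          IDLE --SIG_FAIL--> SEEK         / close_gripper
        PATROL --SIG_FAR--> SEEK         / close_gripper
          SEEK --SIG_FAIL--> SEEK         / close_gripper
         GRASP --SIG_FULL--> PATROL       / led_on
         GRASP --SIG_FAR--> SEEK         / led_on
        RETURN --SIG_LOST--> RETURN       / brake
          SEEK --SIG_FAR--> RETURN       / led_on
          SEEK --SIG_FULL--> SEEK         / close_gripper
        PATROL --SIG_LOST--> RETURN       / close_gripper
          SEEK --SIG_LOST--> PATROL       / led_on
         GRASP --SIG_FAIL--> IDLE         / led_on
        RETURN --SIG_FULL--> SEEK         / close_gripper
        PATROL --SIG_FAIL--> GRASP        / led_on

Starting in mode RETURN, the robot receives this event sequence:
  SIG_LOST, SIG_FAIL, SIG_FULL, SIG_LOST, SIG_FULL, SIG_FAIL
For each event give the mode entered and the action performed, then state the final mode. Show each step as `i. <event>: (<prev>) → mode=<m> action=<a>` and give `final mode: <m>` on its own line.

final mode: SEEK

1. SIG_LOST: (RETURN) → mode=RETURN action=brake
2. SIG_FAIL: (RETURN) → mode=GRASP action=led_on
3. SIG_FULL: (GRASP) → mode=PATROL action=led_on
4. SIG_LOST: (PATROL) → mode=RETURN action=close_gripper
5. SIG_FULL: (RETURN) → mode=SEEK action=close_gripper
6. SIG_FAIL: (SEEK) → mode=SEEK action=close_gripper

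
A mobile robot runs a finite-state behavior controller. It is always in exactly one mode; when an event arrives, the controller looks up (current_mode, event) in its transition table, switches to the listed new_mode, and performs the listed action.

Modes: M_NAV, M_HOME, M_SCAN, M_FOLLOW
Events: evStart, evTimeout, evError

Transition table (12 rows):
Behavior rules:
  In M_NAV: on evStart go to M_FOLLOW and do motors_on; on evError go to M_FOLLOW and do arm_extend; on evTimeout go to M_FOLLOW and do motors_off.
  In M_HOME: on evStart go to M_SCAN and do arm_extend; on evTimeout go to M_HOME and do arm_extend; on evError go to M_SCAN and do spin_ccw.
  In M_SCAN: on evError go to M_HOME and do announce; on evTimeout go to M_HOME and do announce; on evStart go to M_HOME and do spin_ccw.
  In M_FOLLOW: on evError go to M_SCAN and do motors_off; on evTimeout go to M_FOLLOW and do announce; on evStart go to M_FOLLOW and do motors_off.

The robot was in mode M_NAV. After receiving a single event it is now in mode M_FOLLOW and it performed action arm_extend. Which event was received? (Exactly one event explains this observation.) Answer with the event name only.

try evStart: (M_NAV, evStart) → (M_FOLLOW, motors_on)
try evTimeout: (M_NAV, evTimeout) → (M_FOLLOW, motors_off)
try evError: (M_NAV, evError) → (M_FOLLOW, arm_extend)  ← matches

evError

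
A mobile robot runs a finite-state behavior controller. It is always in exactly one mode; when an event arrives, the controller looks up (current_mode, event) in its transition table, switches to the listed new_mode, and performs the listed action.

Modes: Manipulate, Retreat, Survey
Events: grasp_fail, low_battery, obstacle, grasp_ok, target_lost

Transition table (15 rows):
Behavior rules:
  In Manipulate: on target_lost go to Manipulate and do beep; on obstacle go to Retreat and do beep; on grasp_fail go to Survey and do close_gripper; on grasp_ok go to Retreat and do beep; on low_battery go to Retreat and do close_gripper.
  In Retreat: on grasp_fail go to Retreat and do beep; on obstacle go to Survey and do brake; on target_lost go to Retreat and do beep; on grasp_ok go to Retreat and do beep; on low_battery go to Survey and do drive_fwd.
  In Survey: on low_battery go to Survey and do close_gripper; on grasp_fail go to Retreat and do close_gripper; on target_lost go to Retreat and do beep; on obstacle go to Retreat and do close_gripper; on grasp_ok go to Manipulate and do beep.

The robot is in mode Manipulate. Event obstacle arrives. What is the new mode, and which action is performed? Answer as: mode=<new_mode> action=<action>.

current mode = Manipulate; filter table to that mode:
  (Manipulate, target_lost) → (Manipulate, beep)
  (Manipulate, obstacle) → (Retreat, beep)  ← event matches
  (Manipulate, grasp_fail) → (Survey, close_gripper)
  (Manipulate, grasp_ok) → (Retreat, beep)
  (Manipulate, low_battery) → (Retreat, close_gripper)
event = obstacle selects (Retreat, beep)

mode=Retreat action=beep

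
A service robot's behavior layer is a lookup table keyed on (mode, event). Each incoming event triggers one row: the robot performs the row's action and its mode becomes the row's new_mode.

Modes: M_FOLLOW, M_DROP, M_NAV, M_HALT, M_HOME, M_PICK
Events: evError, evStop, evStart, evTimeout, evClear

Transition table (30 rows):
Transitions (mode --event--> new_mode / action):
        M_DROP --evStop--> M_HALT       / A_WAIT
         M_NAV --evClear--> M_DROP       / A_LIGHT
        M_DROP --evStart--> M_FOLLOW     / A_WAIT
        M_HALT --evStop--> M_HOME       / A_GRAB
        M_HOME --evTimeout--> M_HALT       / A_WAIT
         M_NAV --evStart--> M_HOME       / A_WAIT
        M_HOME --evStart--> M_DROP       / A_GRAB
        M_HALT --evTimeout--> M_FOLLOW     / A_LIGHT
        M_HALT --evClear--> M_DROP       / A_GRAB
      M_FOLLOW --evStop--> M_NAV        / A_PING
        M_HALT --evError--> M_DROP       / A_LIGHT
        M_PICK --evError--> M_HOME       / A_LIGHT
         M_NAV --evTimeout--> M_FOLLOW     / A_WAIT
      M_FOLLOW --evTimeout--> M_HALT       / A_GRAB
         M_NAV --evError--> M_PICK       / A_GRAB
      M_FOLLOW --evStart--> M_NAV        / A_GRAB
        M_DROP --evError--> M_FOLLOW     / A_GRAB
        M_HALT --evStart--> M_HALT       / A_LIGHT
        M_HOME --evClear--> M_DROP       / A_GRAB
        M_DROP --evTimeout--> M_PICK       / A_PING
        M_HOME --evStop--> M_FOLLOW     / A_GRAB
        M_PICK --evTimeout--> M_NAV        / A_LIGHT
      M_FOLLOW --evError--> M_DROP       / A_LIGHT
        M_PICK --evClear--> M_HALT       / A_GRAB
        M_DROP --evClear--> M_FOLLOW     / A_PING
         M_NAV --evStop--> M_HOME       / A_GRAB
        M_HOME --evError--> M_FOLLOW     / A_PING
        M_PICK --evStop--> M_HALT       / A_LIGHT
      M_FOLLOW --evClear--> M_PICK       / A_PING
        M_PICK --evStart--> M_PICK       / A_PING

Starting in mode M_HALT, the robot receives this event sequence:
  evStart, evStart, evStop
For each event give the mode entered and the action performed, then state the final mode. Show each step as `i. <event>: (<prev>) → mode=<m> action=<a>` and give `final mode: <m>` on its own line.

final mode: M_HOME

1. evStart: (M_HALT) → mode=M_HALT action=A_LIGHT
2. evStart: (M_HALT) → mode=M_HALT action=A_LIGHT
3. evStop: (M_HALT) → mode=M_HOME action=A_GRAB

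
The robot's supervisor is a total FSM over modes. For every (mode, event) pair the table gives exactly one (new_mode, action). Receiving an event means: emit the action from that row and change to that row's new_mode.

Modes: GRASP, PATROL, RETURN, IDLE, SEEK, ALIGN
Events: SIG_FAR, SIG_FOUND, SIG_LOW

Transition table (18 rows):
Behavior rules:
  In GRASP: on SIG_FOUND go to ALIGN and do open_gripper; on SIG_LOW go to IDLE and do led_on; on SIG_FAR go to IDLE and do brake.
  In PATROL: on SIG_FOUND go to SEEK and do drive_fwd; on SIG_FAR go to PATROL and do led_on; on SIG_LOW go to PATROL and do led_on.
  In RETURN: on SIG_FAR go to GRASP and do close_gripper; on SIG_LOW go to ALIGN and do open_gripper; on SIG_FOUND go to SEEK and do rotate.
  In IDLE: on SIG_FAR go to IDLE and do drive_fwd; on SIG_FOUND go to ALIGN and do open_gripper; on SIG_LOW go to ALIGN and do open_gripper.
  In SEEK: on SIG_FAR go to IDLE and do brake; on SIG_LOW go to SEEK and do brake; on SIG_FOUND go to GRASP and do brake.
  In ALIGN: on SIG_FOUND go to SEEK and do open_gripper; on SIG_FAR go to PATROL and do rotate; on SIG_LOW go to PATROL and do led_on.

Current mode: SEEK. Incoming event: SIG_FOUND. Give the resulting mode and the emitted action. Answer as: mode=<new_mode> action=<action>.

mode=GRASP action=brake

current mode = SEEK; filter table to that mode:
  (SEEK, SIG_FAR) → (IDLE, brake)
  (SEEK, SIG_LOW) → (SEEK, brake)
  (SEEK, SIG_FOUND) → (GRASP, brake)  ← event matches
event = SIG_FOUND selects (GRASP, brake)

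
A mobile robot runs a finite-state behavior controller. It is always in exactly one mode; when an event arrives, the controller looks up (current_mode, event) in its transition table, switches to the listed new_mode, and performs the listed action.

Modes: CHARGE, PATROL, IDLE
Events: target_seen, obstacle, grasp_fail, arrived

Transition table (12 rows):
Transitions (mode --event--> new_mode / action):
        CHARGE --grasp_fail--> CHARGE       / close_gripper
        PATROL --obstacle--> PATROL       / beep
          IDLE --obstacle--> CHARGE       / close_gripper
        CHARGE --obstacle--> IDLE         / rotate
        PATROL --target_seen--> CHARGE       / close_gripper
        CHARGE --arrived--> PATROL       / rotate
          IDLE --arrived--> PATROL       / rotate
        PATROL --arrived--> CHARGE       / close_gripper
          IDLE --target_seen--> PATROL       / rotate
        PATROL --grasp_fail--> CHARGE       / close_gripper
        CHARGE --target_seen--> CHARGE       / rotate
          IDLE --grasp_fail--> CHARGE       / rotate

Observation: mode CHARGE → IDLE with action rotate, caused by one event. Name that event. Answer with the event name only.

try target_seen: (CHARGE, target_seen) → (CHARGE, rotate)
try obstacle: (CHARGE, obstacle) → (IDLE, rotate)  ← matches
try grasp_fail: (CHARGE, grasp_fail) → (CHARGE, close_gripper)
try arrived: (CHARGE, arrived) → (PATROL, rotate)

obstacle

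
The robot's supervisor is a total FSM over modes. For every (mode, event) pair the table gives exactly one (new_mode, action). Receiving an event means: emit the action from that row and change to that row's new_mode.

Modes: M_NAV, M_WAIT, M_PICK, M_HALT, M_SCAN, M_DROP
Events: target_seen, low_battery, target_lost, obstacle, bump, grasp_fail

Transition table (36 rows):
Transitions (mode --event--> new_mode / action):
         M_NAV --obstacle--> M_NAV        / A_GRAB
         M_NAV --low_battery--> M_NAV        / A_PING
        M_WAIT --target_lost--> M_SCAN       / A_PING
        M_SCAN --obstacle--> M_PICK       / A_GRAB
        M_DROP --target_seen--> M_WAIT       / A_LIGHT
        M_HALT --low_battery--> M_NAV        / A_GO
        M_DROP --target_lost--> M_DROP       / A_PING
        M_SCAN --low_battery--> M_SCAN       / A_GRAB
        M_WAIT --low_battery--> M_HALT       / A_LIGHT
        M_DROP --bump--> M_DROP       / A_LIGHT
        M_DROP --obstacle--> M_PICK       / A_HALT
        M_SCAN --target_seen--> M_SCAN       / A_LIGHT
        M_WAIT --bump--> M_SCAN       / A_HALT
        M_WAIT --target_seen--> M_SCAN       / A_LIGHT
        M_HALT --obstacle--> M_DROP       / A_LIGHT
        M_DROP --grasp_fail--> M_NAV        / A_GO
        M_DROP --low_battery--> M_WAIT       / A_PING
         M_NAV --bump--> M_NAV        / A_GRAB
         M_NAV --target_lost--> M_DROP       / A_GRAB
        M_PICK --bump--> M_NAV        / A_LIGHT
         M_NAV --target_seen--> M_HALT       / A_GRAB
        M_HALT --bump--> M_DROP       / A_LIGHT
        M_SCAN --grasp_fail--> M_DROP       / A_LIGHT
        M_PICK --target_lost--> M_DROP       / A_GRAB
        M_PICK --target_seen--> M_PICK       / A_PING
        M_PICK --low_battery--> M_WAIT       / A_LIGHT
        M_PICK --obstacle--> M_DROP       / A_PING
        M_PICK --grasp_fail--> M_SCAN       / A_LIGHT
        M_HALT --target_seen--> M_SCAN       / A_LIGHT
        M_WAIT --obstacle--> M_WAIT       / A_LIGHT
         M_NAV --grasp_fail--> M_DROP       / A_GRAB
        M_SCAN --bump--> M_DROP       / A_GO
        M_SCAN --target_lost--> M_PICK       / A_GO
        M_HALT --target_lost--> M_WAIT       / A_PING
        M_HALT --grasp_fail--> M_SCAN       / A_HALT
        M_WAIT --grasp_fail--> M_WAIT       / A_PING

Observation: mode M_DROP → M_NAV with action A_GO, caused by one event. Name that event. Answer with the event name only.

try target_seen: (M_DROP, target_seen) → (M_WAIT, A_LIGHT)
try low_battery: (M_DROP, low_battery) → (M_WAIT, A_PING)
try target_lost: (M_DROP, target_lost) → (M_DROP, A_PING)
try obstacle: (M_DROP, obstacle) → (M_PICK, A_HALT)
try bump: (M_DROP, bump) → (M_DROP, A_LIGHT)
try grasp_fail: (M_DROP, grasp_fail) → (M_NAV, A_GO)  ← matches

grasp_fail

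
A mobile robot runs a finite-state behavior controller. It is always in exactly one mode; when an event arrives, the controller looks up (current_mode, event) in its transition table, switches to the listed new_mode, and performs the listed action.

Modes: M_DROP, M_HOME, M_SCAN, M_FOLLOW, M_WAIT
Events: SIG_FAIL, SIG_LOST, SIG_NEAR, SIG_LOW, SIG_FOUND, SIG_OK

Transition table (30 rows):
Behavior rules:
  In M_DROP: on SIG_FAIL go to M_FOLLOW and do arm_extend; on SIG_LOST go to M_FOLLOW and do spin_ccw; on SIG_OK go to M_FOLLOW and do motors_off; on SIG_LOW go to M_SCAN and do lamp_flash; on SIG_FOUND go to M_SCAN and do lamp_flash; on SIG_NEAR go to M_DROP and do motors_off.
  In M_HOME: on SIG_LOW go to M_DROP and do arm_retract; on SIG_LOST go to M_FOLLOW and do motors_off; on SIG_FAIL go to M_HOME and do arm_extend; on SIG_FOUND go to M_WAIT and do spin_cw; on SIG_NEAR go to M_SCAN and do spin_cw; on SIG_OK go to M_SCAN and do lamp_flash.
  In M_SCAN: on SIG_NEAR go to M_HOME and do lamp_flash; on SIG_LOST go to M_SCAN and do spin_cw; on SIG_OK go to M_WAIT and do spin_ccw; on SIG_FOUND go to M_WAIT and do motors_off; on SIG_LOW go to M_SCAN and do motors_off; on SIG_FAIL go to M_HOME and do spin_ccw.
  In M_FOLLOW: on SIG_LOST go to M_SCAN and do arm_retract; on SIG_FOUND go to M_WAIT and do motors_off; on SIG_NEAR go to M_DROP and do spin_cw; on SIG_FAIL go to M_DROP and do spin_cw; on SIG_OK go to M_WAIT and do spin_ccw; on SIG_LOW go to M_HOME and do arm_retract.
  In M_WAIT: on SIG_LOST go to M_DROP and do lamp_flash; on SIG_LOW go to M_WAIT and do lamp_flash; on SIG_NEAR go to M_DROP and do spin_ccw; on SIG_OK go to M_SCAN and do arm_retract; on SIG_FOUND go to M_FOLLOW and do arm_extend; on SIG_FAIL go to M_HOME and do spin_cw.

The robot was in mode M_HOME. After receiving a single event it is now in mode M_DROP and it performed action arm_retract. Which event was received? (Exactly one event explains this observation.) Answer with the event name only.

SIG_LOW

try SIG_FAIL: (M_HOME, SIG_FAIL) → (M_HOME, arm_extend)
try SIG_LOST: (M_HOME, SIG_LOST) → (M_FOLLOW, motors_off)
try SIG_NEAR: (M_HOME, SIG_NEAR) → (M_SCAN, spin_cw)
try SIG_LOW: (M_HOME, SIG_LOW) → (M_DROP, arm_retract)  ← matches
try SIG_FOUND: (M_HOME, SIG_FOUND) → (M_WAIT, spin_cw)
try SIG_OK: (M_HOME, SIG_OK) → (M_SCAN, lamp_flash)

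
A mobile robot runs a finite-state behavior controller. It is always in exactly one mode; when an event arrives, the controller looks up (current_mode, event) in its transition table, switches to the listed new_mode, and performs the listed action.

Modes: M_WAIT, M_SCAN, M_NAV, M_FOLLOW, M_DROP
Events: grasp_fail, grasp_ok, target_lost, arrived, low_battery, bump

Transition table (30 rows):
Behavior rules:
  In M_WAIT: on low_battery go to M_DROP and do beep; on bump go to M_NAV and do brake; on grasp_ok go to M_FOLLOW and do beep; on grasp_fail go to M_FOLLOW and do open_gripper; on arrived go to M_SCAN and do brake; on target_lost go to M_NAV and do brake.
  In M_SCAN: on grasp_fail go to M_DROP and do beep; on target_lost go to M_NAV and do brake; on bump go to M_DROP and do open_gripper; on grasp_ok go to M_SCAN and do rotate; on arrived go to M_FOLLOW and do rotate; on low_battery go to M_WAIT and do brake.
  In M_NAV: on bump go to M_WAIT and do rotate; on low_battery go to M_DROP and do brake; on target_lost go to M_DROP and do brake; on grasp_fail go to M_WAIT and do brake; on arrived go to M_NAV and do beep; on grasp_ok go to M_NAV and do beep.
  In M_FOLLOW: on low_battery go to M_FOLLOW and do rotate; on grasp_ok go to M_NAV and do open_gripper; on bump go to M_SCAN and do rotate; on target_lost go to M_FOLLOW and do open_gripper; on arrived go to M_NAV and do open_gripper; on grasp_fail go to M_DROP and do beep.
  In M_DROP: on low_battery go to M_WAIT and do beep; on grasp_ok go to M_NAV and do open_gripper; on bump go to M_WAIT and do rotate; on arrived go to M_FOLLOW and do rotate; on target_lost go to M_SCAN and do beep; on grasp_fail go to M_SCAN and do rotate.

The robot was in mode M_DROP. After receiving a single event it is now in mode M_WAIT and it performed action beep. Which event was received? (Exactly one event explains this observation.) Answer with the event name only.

try grasp_fail: (M_DROP, grasp_fail) → (M_SCAN, rotate)
try grasp_ok: (M_DROP, grasp_ok) → (M_NAV, open_gripper)
try target_lost: (M_DROP, target_lost) → (M_SCAN, beep)
try arrived: (M_DROP, arrived) → (M_FOLLOW, rotate)
try low_battery: (M_DROP, low_battery) → (M_WAIT, beep)  ← matches
try bump: (M_DROP, bump) → (M_WAIT, rotate)

low_battery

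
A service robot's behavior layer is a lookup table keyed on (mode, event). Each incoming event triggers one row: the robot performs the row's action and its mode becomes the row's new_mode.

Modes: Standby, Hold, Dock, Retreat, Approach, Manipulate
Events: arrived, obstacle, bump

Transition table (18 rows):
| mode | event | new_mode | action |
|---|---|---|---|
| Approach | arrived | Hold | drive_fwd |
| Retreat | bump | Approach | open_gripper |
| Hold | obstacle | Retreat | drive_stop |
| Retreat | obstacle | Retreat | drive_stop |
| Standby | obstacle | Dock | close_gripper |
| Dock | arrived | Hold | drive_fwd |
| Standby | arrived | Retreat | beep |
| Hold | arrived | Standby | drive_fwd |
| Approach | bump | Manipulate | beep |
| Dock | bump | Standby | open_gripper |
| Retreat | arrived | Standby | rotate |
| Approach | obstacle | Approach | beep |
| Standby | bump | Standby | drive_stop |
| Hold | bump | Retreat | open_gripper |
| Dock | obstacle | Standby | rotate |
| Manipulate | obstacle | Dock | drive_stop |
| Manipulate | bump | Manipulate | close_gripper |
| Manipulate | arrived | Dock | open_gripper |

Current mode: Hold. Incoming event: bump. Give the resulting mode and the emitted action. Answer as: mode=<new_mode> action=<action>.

mode=Retreat action=open_gripper

current mode = Hold; filter table to that mode:
  (Hold, obstacle) → (Retreat, drive_stop)
  (Hold, arrived) → (Standby, drive_fwd)
  (Hold, bump) → (Retreat, open_gripper)  ← event matches
event = bump selects (Retreat, open_gripper)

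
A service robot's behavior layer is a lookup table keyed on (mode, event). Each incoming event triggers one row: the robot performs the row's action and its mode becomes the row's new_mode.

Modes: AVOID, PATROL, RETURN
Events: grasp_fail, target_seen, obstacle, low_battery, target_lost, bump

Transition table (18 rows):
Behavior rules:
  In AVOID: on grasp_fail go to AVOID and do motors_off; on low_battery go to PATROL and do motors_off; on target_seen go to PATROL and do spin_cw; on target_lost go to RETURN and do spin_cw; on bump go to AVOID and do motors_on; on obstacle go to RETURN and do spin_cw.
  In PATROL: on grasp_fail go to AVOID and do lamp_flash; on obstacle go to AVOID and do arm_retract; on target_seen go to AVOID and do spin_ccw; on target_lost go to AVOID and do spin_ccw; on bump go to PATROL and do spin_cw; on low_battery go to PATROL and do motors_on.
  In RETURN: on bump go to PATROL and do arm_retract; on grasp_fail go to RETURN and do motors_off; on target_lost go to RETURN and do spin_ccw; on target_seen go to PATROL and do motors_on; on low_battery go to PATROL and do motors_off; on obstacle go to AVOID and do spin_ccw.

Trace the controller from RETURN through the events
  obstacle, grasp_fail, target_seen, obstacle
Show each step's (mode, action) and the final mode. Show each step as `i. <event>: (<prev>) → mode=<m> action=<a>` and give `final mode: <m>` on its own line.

1. obstacle: (RETURN) → mode=AVOID action=spin_ccw
2. grasp_fail: (AVOID) → mode=AVOID action=motors_off
3. target_seen: (AVOID) → mode=PATROL action=spin_cw
4. obstacle: (PATROL) → mode=AVOID action=arm_retract

final mode: AVOID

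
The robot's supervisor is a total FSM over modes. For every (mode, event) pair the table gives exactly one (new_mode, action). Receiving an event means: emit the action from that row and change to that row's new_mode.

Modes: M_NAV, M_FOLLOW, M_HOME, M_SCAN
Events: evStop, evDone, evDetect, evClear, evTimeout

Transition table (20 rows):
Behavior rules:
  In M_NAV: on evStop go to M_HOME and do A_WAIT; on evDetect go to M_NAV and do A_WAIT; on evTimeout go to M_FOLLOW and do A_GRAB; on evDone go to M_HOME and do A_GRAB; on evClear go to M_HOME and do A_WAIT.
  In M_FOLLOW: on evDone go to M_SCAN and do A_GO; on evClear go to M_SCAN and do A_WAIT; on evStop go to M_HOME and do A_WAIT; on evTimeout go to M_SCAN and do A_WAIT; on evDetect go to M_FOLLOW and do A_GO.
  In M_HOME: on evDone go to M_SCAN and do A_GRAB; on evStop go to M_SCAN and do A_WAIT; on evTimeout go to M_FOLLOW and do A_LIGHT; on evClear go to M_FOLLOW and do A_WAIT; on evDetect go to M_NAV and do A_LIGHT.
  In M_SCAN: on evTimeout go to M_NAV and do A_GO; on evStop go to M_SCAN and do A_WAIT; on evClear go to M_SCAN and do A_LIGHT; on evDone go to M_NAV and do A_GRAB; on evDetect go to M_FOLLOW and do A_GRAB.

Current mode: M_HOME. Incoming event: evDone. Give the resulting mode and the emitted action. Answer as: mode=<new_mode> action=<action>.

mode=M_SCAN action=A_GRAB

current mode = M_HOME; filter table to that mode:
  (M_HOME, evDone) → (M_SCAN, A_GRAB)  ← event matches
  (M_HOME, evStop) → (M_SCAN, A_WAIT)
  (M_HOME, evTimeout) → (M_FOLLOW, A_LIGHT)
  (M_HOME, evClear) → (M_FOLLOW, A_WAIT)
  (M_HOME, evDetect) → (M_NAV, A_LIGHT)
event = evDone selects (M_SCAN, A_GRAB)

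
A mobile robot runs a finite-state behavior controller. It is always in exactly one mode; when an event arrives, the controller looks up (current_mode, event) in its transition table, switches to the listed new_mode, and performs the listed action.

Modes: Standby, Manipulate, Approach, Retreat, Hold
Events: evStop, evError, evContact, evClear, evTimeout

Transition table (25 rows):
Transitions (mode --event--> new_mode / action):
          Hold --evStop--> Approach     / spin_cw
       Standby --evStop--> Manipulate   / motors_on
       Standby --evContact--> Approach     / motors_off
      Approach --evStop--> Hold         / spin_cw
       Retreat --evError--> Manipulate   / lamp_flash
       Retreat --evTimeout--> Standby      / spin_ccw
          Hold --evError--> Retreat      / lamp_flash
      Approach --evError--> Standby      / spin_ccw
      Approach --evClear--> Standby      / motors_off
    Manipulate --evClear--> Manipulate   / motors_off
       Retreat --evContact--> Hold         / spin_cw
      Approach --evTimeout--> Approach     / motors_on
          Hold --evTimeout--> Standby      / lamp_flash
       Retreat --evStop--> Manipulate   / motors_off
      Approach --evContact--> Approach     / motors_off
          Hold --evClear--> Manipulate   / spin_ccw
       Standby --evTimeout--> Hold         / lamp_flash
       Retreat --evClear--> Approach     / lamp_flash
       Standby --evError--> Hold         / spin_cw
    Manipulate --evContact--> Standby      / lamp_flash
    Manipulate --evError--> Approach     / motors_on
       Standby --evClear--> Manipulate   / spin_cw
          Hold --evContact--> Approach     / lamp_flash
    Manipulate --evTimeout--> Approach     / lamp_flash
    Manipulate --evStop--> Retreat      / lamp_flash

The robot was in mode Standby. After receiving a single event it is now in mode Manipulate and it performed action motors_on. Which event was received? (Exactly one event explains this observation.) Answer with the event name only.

evStop

try evStop: (Standby, evStop) → (Manipulate, motors_on)  ← matches
try evError: (Standby, evError) → (Hold, spin_cw)
try evContact: (Standby, evContact) → (Approach, motors_off)
try evClear: (Standby, evClear) → (Manipulate, spin_cw)
try evTimeout: (Standby, evTimeout) → (Hold, lamp_flash)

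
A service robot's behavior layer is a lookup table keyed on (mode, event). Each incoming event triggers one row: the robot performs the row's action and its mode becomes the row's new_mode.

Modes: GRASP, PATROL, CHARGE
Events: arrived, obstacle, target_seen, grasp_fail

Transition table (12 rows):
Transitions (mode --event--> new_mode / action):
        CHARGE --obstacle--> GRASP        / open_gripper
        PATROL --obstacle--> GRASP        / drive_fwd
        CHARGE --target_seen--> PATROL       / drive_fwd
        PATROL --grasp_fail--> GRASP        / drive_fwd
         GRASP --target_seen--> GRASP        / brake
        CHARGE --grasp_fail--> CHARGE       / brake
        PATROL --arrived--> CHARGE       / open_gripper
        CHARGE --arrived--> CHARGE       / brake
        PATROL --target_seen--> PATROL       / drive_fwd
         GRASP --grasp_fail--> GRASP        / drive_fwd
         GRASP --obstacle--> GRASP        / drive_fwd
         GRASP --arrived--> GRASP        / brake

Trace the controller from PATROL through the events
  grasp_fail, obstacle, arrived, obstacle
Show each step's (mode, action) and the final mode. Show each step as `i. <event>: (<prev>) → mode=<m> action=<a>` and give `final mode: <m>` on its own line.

1. grasp_fail: (PATROL) → mode=GRASP action=drive_fwd
2. obstacle: (GRASP) → mode=GRASP action=drive_fwd
3. arrived: (GRASP) → mode=GRASP action=brake
4. obstacle: (GRASP) → mode=GRASP action=drive_fwd

final mode: GRASP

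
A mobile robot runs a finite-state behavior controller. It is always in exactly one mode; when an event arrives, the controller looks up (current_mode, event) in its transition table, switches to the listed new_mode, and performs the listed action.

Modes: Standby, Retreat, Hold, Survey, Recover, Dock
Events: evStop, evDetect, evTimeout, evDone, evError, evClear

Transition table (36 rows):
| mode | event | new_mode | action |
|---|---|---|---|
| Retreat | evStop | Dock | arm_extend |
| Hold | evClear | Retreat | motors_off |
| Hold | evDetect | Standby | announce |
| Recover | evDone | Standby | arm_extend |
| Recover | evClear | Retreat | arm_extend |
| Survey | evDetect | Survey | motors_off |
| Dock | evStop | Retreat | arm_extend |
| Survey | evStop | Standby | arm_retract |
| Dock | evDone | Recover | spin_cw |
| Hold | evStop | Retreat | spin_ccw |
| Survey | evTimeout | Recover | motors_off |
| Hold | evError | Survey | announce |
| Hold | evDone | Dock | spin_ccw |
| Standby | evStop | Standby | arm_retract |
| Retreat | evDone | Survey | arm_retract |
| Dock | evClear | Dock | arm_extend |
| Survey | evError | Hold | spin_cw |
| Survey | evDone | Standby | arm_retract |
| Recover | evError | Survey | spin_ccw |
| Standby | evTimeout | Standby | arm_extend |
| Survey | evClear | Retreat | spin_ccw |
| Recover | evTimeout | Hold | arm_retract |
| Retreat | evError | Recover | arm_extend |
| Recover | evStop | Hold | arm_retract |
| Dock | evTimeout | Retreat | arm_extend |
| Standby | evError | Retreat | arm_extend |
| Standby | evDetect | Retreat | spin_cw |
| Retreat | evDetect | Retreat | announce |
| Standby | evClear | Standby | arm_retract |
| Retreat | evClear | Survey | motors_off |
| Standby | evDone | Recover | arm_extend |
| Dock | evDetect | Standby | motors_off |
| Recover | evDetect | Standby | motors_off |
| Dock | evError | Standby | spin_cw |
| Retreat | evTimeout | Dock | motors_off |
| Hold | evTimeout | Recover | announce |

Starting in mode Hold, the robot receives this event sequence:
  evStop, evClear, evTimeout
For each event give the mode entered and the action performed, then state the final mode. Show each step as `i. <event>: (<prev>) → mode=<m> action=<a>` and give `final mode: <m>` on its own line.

final mode: Recover

1. evStop: (Hold) → mode=Retreat action=spin_ccw
2. evClear: (Retreat) → mode=Survey action=motors_off
3. evTimeout: (Survey) → mode=Recover action=motors_off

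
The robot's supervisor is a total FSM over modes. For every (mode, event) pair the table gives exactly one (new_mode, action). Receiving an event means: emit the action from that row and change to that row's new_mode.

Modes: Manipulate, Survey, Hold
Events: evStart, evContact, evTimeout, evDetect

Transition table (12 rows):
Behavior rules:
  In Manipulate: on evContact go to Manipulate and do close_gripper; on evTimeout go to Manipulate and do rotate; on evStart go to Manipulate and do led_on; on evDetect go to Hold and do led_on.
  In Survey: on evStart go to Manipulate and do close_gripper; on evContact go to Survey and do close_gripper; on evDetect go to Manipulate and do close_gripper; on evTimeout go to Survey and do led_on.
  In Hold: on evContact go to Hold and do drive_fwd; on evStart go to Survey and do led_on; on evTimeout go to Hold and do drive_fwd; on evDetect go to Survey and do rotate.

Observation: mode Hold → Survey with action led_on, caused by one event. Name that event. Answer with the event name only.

evStart

try evStart: (Hold, evStart) → (Survey, led_on)  ← matches
try evContact: (Hold, evContact) → (Hold, drive_fwd)
try evTimeout: (Hold, evTimeout) → (Hold, drive_fwd)
try evDetect: (Hold, evDetect) → (Survey, rotate)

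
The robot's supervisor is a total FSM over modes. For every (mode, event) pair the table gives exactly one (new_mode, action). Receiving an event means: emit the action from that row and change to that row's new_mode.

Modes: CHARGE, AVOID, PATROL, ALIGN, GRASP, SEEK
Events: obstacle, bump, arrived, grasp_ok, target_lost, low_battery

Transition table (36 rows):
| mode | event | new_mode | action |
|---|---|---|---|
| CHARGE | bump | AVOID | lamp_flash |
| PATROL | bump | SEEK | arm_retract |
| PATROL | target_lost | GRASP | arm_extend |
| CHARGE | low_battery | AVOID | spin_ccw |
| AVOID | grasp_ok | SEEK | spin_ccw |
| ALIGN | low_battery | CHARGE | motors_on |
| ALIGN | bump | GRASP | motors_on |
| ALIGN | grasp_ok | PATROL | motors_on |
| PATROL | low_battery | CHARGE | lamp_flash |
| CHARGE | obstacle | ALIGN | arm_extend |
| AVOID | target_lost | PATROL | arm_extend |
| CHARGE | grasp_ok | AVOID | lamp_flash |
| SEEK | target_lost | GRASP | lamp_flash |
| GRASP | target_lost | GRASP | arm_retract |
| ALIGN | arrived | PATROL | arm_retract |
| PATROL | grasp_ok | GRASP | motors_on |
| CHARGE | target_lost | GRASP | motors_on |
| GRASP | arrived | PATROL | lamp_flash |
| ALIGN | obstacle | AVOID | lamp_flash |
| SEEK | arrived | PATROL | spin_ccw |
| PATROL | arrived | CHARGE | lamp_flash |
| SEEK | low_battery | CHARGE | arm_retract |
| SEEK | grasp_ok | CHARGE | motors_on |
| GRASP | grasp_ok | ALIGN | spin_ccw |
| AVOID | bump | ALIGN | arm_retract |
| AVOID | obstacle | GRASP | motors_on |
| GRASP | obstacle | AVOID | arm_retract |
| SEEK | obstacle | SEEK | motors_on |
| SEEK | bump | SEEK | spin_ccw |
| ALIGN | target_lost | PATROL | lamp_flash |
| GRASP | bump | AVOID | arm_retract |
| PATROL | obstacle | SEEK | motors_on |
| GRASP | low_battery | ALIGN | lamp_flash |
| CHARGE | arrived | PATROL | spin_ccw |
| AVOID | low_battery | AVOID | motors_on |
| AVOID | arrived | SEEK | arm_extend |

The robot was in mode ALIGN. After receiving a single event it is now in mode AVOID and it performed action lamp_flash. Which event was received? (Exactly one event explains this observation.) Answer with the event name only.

try obstacle: (ALIGN, obstacle) → (AVOID, lamp_flash)  ← matches
try bump: (ALIGN, bump) → (GRASP, motors_on)
try arrived: (ALIGN, arrived) → (PATROL, arm_retract)
try grasp_ok: (ALIGN, grasp_ok) → (PATROL, motors_on)
try target_lost: (ALIGN, target_lost) → (PATROL, lamp_flash)
try low_battery: (ALIGN, low_battery) → (CHARGE, motors_on)

obstacle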